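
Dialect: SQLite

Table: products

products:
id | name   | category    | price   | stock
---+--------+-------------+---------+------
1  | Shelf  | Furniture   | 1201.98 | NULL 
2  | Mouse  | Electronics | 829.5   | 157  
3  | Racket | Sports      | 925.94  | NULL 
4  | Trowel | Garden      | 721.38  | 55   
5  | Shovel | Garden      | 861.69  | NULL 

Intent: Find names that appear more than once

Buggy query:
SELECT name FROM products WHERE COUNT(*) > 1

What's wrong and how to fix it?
Bug: WHERE can't reference COUNT(*); aggregates are computed after WHERE

Fix: GROUP BY name, then filter groups with HAVING COUNT(*) > 1

Corrected query:
SELECT name FROM products GROUP BY name HAVING COUNT(*) > 1

Result:
(no rows)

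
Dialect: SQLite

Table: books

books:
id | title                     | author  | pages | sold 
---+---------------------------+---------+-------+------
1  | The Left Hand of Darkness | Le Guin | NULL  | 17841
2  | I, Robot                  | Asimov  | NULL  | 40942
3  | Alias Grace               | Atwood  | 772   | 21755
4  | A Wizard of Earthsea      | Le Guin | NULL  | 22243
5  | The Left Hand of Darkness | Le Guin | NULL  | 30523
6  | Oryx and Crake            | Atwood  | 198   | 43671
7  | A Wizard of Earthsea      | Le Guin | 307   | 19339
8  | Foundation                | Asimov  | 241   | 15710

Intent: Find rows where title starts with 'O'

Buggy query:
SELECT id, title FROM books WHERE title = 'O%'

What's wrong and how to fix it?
Bug: Wildcards only work with LIKE; '=' treats '%' as a literal character

Fix: Use LIKE for wildcard pattern matching

Corrected query:
SELECT id, title FROM books WHERE title LIKE 'O%'

Result:
id | title         
---+---------------
6  | Oryx and Crake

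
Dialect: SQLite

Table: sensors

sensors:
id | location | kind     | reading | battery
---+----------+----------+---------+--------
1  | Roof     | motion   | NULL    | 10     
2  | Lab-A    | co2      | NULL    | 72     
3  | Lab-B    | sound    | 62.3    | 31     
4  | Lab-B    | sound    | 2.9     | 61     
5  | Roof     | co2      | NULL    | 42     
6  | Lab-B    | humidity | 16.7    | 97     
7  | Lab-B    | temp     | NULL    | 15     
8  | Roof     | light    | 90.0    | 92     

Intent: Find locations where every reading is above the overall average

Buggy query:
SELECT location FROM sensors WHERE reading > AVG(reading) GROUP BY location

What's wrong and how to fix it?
Bug: AVG() is an aggregate; it can't sit directly in WHERE

Fix: Use a subquery for AVG and a HAVING MIN(...) filter so the condition holds for every row in the group

Corrected query:
SELECT location FROM sensors GROUP BY location HAVING MIN(reading) > (SELECT AVG(reading) FROM sensors)

Result:
location
--------
Roof    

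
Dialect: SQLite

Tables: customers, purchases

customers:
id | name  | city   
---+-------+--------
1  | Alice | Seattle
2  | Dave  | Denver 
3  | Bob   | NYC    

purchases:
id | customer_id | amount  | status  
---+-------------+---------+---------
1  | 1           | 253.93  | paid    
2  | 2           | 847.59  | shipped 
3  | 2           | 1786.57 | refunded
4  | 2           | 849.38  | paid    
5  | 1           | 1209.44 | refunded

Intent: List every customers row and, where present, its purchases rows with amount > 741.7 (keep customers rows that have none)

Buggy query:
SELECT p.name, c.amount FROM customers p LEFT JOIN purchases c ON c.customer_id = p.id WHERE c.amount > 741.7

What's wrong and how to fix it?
Bug: A WHERE condition on the right-hand table after LEFT JOIN drops unmatched parents

Fix: Put 'c.amount > 741.7' in the JOIN's ON clause instead of WHERE

Corrected query:
SELECT p.name, c.amount FROM customers p LEFT JOIN purchases c ON c.customer_id = p.id AND c.amount > 741.7

Result:
name  | amount 
------+--------
Alice | 1209.44
Dave  | 847.59 
Dave  | 849.38 
Dave  | 1786.57
Bob   | NULL   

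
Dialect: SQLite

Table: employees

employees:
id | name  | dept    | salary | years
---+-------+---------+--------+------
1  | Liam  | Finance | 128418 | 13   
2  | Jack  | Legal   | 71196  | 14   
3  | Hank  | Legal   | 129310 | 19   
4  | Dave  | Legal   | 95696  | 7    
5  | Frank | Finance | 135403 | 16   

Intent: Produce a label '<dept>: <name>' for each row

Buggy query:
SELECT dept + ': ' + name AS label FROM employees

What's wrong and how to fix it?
Bug: '+' is numeric addition; on text columns SQLite converts them to 0 instead of concatenating

Fix: Use the || operator for string concatenation

Corrected query:
SELECT dept || ': ' || name AS label FROM employees

Result:
label         
--------------
Finance: Liam 
Legal: Jack   
Legal: Hank   
Legal: Dave   
Finance: Frank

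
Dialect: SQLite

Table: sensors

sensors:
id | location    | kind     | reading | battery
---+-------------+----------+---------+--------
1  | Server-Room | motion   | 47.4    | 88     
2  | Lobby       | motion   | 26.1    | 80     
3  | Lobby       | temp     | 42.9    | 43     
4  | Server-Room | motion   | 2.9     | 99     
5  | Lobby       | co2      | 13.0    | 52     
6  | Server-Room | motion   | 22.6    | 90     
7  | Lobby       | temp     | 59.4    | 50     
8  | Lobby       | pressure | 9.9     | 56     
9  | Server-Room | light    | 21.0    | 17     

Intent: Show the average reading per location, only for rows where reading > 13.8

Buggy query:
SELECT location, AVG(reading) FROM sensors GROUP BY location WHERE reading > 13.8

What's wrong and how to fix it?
Bug: WHERE cannot follow GROUP BY

Fix: Move the WHERE clause before GROUP BY

Corrected query:
SELECT location, AVG(reading) FROM sensors WHERE reading > 13.8 GROUP BY location

Result:
location    | AVG(reading)
------------+-------------
Lobby       | 42.8        
Server-Room | 30.333333   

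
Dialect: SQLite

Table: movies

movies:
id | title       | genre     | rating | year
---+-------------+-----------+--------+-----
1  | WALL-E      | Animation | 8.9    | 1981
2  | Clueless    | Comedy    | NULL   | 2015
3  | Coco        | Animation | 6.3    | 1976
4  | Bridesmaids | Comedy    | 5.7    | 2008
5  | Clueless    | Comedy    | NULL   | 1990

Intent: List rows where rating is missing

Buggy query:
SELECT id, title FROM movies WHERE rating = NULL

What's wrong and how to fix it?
Bug: Comparing to NULL with '=' never matches; NULL = NULL is unknown, not true

Fix: Replace '= NULL' with 'IS NULL'

Corrected query:
SELECT id, title FROM movies WHERE rating IS NULL

Result:
id | title   
---+---------
2  | Clueless
5  | Clueless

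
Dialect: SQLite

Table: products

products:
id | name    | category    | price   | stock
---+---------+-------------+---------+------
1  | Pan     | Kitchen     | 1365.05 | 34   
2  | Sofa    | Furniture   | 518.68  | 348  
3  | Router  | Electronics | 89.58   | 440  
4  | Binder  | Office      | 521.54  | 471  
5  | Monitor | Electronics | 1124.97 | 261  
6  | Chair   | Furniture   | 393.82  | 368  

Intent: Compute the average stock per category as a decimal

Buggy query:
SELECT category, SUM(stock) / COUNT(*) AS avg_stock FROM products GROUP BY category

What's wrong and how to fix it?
Bug: Both operands are integers, so '/' performs integer division and truncates

Fix: Cast one side to REAL so the division keeps the fractional part

Corrected query:
SELECT category, SUM(stock) * 1.0 / COUNT(*) AS avg_stock FROM products GROUP BY category

Result:
category    | avg_stock
------------+----------
Electronics | 350.5    
Furniture   | 358      
Kitchen     | 34       
Office      | 471      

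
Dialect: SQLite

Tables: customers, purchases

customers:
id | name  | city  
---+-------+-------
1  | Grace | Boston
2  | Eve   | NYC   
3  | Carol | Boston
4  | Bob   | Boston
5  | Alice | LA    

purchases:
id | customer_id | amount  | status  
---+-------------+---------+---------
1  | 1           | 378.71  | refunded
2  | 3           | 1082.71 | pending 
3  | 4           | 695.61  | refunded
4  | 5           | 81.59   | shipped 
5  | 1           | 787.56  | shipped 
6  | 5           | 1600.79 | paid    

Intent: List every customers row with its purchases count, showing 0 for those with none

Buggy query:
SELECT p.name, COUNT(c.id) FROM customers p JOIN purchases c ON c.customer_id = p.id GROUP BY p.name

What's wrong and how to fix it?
Bug: An inner join excludes parents with zero children

Fix: Switch to LEFT JOIN to retain unmatched parent rows

Corrected query:
SELECT p.name, COUNT(c.id) FROM customers p LEFT JOIN purchases c ON c.customer_id = p.id GROUP BY p.name

Result:
name  | COUNT(c.id)
------+------------
Alice | 2          
Bob   | 1          
Carol | 1          
Eve   | 0          
Grace | 2          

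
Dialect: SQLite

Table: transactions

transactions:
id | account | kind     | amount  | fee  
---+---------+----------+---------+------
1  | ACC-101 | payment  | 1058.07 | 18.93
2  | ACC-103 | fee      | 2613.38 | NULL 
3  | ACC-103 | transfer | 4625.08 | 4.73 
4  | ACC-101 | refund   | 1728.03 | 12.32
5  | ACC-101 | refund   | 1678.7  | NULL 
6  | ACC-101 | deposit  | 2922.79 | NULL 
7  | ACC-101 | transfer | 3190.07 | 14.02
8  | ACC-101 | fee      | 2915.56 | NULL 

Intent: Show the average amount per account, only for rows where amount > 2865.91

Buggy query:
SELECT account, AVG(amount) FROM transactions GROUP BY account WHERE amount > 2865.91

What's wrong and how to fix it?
Bug: Row-level WHERE must come before GROUP BY in the clause order

Fix: Move the WHERE clause before GROUP BY

Corrected query:
SELECT account, AVG(amount) FROM transactions WHERE amount > 2865.91 GROUP BY account

Result:
account | AVG(amount)
--------+------------
ACC-101 | 3009.473333
ACC-103 | 4625.08    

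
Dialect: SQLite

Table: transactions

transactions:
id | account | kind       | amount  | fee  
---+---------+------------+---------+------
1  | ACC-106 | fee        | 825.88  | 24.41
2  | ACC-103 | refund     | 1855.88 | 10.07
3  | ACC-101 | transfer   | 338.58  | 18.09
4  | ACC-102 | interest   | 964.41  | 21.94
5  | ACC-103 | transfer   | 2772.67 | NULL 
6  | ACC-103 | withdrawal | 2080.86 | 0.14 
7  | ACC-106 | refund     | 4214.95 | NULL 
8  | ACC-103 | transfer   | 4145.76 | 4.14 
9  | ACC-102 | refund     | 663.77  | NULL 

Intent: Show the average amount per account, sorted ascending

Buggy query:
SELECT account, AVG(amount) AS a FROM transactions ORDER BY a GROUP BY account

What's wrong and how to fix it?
Bug: GROUP BY must precede ORDER BY

Fix: Reorder: SELECT … FROM … GROUP BY … ORDER BY …

Corrected query:
SELECT account, AVG(amount) AS a FROM transactions GROUP BY account ORDER BY a

Result:
account | a        
--------+----------
ACC-101 | 338.58   
ACC-102 | 814.09   
ACC-106 | 2520.415 
ACC-103 | 2713.7925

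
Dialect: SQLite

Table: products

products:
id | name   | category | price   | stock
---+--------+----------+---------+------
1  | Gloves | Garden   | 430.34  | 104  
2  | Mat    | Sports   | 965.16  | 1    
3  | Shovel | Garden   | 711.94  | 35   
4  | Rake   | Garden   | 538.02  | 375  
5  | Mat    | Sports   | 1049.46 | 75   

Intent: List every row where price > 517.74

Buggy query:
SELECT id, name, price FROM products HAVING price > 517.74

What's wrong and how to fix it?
Bug: HAVING filters the output of aggregation, but this query has no GROUP BY and no aggregate functions, so SQLite rejects it (HAVING clause on a non-aggregate query); the condition here is per row

Fix: Replace HAVING with WHERE since the condition applies to individual rows

Corrected query:
SELECT id, name, price FROM products WHERE price > 517.74

Result:
id | name   | price  
---+--------+--------
2  | Mat    | 965.16 
3  | Shovel | 711.94 
4  | Rake   | 538.02 
5  | Mat    | 1049.46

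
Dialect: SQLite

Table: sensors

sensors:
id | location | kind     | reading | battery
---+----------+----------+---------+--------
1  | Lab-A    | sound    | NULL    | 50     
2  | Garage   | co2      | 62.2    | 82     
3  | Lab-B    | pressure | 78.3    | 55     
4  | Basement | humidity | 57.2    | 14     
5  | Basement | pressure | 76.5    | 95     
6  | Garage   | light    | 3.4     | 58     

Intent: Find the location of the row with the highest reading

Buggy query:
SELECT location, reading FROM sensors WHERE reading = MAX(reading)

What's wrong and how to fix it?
Bug: MAX(reading) is an aggregate and cannot be used directly in WHERE

Fix: Use a subquery: WHERE reading = (SELECT MAX(reading) FROM sensors)

Corrected query:
SELECT location, reading FROM sensors WHERE reading = (SELECT MAX(reading) FROM sensors)

Result:
location | reading
---------+--------
Lab-B    | 78.3   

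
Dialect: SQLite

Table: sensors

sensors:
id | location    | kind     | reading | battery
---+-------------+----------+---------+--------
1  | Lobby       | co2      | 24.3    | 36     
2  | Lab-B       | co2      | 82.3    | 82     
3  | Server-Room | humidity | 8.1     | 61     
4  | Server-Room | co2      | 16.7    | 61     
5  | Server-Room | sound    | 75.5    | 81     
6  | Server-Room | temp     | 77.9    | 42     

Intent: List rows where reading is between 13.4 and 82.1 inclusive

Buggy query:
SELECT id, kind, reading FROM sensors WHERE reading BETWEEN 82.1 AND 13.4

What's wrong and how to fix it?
Bug: BETWEEN expects the lower bound first; with 82.1 AND 13.4 the range is empty

Fix: Swap the bounds so the smaller value comes first

Corrected query:
SELECT id, kind, reading FROM sensors WHERE reading BETWEEN 13.4 AND 82.1

Result:
id | kind  | reading
---+-------+--------
1  | co2   | 24.3   
4  | co2   | 16.7   
5  | sound | 75.5   
6  | temp  | 77.9   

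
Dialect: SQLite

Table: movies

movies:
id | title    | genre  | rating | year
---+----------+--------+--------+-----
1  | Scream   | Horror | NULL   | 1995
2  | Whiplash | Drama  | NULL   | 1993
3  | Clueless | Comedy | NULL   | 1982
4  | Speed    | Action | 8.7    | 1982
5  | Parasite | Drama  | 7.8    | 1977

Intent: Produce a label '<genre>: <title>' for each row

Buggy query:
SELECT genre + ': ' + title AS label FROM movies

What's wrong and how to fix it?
Bug: SQLite uses || for string concatenation; + coerces text to numbers (yielding 0)

Fix: Replace + with || to concatenate text

Corrected query:
SELECT genre || ': ' || title AS label FROM movies

Result:
label           
----------------
Horror: Scream  
Drama: Whiplash 
Comedy: Clueless
Action: Speed   
Drama: Parasite 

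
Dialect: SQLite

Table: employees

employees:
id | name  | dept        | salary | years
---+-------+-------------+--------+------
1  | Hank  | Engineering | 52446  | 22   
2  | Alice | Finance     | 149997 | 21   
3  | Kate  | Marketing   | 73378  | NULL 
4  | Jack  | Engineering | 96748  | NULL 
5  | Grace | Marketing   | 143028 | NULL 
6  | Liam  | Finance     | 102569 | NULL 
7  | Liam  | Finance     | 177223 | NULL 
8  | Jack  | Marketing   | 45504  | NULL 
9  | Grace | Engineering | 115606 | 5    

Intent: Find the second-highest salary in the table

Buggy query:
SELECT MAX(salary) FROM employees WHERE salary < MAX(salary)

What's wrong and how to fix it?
Bug: The inner MAX is an aggregate inside WHERE, which is not allowed

Fix: Put the inner MAX in a scalar subquery

Corrected query:
SELECT MAX(salary) FROM employees WHERE salary < (SELECT MAX(salary) FROM employees)

Result:
MAX(salary)
-----------
149997     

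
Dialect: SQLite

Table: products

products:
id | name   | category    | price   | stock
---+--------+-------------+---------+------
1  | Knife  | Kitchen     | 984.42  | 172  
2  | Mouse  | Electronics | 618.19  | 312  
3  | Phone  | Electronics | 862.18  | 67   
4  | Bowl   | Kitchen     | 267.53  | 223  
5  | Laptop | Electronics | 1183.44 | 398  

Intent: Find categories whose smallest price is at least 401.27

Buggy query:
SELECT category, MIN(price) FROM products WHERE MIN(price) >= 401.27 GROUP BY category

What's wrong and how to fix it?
Bug: MIN() in WHERE is a misuse of aggregate

Fix: Replace WHERE with HAVING after the GROUP BY

Corrected query:
SELECT category, MIN(price) FROM products GROUP BY category HAVING MIN(price) >= 401.27

Result:
category    | MIN(price)
------------+-----------
Electronics | 618.19    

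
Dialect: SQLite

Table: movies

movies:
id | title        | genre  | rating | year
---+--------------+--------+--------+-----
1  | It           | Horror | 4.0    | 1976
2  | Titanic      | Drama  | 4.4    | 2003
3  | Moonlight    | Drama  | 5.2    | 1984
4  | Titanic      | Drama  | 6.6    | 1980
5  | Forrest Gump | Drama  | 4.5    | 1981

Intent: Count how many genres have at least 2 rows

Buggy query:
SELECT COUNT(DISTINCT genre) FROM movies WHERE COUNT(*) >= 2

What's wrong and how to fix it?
Bug: COUNT(*) cannot appear in WHERE; the per-group count doesn't exist yet

Fix: Group first with HAVING COUNT(*) >= 2, then COUNT the resulting groups

Corrected query:
SELECT COUNT(*) FROM (SELECT genre FROM movies GROUP BY genre HAVING COUNT(*) >= 2)

Result:
COUNT(*)
--------
1       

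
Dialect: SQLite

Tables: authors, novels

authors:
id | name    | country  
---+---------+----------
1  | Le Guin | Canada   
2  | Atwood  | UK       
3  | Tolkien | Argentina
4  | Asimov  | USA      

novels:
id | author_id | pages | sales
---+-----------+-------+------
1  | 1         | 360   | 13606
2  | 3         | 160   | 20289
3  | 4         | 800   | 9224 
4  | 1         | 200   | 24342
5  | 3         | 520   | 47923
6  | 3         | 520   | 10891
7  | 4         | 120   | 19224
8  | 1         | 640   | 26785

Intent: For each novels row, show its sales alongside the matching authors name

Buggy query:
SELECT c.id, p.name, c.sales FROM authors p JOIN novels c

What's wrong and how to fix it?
Bug: JOIN with no ON clause produces a cartesian product; every novels row pairs with every authors row

Fix: Add ON c.author_id = p.id to the JOIN

Corrected query:
SELECT c.id, p.name, c.sales FROM authors p JOIN novels c ON c.author_id = p.id

Result:
id | name    | sales
---+---------+------
1  | Le Guin | 13606
2  | Tolkien | 20289
3  | Asimov  | 9224 
4  | Le Guin | 24342
5  | Tolkien | 47923
6  | Tolkien | 10891
7  | Asimov  | 19224
8  | Le Guin | 26785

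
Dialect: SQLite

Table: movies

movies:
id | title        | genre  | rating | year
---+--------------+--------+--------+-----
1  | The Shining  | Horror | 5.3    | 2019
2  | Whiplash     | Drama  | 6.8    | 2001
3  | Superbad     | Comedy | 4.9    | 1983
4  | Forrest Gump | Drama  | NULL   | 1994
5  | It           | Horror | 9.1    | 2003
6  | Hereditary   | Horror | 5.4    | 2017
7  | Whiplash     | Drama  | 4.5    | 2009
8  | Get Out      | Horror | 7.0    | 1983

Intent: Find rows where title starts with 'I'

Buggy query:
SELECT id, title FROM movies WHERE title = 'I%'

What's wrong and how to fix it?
Bug: Wildcards only work with LIKE; '=' treats '%' as a literal character

Fix: Use LIKE for wildcard pattern matching

Corrected query:
SELECT id, title FROM movies WHERE title LIKE 'I%'

Result:
id | title
---+------
5  | It   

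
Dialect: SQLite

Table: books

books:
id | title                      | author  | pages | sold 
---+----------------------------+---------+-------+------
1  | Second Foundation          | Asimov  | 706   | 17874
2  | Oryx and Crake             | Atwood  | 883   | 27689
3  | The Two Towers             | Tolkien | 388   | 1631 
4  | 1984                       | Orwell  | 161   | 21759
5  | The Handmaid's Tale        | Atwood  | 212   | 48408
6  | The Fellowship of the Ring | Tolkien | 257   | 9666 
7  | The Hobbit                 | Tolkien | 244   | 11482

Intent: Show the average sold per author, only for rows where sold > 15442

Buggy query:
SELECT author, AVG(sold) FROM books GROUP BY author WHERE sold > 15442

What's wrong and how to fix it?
Bug: Row-level WHERE must come before GROUP BY in the clause order

Fix: Move the WHERE clause before GROUP BY

Corrected query:
SELECT author, AVG(sold) FROM books WHERE sold > 15442 GROUP BY author

Result:
author | AVG(sold)
-------+----------
Asimov | 17874    
Atwood | 38048.5  
Orwell | 21759    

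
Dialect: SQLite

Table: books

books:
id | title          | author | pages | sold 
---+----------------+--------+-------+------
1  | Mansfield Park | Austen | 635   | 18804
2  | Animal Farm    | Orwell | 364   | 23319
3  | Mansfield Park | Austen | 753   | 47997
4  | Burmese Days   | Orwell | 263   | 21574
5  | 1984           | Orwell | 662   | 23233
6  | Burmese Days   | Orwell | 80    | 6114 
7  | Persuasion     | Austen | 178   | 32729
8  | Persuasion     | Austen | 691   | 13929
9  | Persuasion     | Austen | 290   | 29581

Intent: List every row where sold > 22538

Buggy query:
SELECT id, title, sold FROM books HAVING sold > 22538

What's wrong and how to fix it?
Bug: HAVING filters the output of aggregation, but this query has no GROUP BY and no aggregate functions, so SQLite rejects it (HAVING clause on a non-aggregate query); the condition here is per row

Fix: Use WHERE for row-level filtering

Corrected query:
SELECT id, title, sold FROM books WHERE sold > 22538

Result:
id | title          | sold 
---+----------------+------
2  | Animal Farm    | 23319
3  | Mansfield Park | 47997
5  | 1984           | 23233
7  | Persuasion     | 32729
9  | Persuasion     | 29581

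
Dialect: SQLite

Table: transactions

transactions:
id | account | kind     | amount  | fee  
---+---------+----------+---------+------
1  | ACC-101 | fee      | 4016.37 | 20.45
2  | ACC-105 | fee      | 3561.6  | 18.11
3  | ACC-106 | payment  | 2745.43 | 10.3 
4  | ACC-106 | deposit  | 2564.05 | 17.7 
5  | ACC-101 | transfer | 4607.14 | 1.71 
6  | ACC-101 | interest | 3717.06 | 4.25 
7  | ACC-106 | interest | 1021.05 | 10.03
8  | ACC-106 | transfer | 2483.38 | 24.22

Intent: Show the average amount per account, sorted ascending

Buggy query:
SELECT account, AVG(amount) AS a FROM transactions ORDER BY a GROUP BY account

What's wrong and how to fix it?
Bug: GROUP BY must precede ORDER BY

Fix: Move ORDER BY to the end, after GROUP BY

Corrected query:
SELECT account, AVG(amount) AS a FROM transactions GROUP BY account ORDER BY a

Result:
account | a          
--------+------------
ACC-106 | 2203.4775  
ACC-105 | 3561.6     
ACC-101 | 4113.523333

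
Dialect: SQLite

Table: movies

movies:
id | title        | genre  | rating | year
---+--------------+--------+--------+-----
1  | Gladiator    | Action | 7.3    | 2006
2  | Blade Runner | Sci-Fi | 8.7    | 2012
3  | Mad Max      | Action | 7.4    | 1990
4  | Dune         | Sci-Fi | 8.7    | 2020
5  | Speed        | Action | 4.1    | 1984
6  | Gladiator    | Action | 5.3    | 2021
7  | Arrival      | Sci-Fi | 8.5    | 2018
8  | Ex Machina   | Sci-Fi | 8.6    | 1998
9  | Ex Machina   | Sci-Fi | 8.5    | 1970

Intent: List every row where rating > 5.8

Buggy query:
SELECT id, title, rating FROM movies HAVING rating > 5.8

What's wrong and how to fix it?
Bug: This is a non-aggregate query (no GROUP BY, no aggregates), so in SQLite the HAVING clause is invalid here; a row-level condition belongs in WHERE

Fix: Replace HAVING with WHERE since the condition applies to individual rows

Corrected query:
SELECT id, title, rating FROM movies WHERE rating > 5.8

Result:
id | title        | rating
---+--------------+-------
1  | Gladiator    | 7.3   
2  | Blade Runner | 8.7   
3  | Mad Max      | 7.4   
4  | Dune         | 8.7   
7  | Arrival      | 8.5   
8  | Ex Machina   | 8.6   
9  | Ex Machina   | 8.5   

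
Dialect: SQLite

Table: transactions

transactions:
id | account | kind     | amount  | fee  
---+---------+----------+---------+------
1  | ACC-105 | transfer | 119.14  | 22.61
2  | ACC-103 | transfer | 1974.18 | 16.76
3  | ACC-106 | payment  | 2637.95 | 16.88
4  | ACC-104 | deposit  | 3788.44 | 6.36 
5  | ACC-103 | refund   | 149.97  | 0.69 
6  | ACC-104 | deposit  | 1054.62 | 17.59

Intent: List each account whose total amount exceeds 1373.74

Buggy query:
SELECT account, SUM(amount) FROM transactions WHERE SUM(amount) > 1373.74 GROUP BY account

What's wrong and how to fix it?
Bug: WHERE runs before GROUP BY, so aggregates aren't available there

Fix: Move the aggregate condition to a HAVING clause

Corrected query:
SELECT account, SUM(amount) FROM transactions GROUP BY account HAVING SUM(amount) > 1373.74

Result:
account | SUM(amount)
--------+------------
ACC-103 | 2124.15    
ACC-104 | 4843.06    
ACC-106 | 2637.95    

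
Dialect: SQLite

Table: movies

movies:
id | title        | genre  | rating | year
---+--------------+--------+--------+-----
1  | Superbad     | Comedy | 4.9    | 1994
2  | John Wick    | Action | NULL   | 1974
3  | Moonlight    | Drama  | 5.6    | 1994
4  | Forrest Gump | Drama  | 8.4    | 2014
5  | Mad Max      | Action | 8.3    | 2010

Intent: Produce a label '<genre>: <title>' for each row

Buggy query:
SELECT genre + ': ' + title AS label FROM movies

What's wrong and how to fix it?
Bug: SQLite uses || for string concatenation; + coerces text to numbers (yielding 0)

Fix: Replace + with || to concatenate text

Corrected query:
SELECT genre || ': ' || title AS label FROM movies

Result:
label              
-------------------
Comedy: Superbad   
Action: John Wick  
Drama: Moonlight   
Drama: Forrest Gump
Action: Mad Max    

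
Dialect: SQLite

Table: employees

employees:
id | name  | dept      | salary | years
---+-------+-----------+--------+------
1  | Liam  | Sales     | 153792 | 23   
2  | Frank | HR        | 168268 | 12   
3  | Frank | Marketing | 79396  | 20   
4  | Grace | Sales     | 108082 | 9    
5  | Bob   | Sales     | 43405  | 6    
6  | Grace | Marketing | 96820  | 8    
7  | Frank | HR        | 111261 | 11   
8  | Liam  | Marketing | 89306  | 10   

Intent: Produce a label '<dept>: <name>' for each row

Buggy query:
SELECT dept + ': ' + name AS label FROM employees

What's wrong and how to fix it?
Bug: '+' is numeric addition; on text columns SQLite converts them to 0 instead of concatenating

Fix: Use the || operator for string concatenation

Corrected query:
SELECT dept || ': ' || name AS label FROM employees

Result:
label           
----------------
Sales: Liam     
HR: Frank       
Marketing: Frank
Sales: Grace    
Sales: Bob      
Marketing: Grace
HR: Frank       
Marketing: Liam 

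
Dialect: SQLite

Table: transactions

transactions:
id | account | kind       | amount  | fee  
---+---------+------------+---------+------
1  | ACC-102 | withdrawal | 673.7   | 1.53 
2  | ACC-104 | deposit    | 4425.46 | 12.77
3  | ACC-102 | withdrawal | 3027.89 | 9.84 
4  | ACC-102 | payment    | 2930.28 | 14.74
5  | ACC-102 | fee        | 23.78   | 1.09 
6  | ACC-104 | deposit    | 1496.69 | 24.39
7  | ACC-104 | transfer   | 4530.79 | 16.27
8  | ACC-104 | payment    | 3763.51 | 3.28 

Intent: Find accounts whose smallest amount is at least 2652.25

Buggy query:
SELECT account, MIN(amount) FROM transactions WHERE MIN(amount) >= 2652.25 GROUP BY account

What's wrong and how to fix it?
Bug: MIN() in WHERE is a misuse of aggregate

Fix: Replace WHERE with HAVING after the GROUP BY

Corrected query:
SELECT account, MIN(amount) FROM transactions GROUP BY account HAVING MIN(amount) >= 2652.25

Result:
(no rows)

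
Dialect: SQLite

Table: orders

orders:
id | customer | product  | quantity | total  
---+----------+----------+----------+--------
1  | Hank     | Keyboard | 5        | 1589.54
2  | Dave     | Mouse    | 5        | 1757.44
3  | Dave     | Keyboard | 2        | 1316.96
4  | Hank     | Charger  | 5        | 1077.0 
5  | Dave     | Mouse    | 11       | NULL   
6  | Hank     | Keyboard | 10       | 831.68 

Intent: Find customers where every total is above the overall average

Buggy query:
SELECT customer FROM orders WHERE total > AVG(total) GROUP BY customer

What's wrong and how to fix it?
Bug: WHERE evaluates per row before aggregation, so AVG() is unavailable

Fix: Use a subquery for AVG and a HAVING MIN(...) filter so the condition holds for every row in the group

Corrected query:
SELECT customer FROM orders GROUP BY customer HAVING MIN(total) > (SELECT AVG(total) FROM orders)

Result:
customer
--------
Dave    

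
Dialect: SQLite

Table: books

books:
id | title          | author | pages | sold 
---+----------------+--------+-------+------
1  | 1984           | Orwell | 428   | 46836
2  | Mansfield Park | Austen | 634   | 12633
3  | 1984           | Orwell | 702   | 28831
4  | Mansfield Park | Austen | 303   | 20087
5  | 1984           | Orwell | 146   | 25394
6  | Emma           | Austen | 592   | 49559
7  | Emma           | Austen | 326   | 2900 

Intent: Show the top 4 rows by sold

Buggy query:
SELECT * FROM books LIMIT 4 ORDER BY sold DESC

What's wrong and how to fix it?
Bug: ORDER BY cannot follow LIMIT; LIMIT is the final clause

Fix: Sort with ORDER BY, then apply LIMIT

Corrected query:
SELECT * FROM books ORDER BY sold DESC LIMIT 4

Result:
id | title | author | pages | sold 
---+-------+--------+-------+------
6  | Emma  | Austen | 592   | 49559
1  | 1984  | Orwell | 428   | 46836
3  | 1984  | Orwell | 702   | 28831
5  | 1984  | Orwell | 146   | 25394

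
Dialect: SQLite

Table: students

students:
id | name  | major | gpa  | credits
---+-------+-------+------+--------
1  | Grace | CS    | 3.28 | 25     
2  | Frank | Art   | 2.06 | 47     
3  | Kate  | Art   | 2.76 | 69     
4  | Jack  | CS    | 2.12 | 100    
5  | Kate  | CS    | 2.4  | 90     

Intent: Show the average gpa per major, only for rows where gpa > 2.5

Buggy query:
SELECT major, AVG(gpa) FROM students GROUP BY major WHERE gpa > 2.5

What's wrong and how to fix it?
Bug: WHERE cannot follow GROUP BY

Fix: Move the WHERE clause before GROUP BY

Corrected query:
SELECT major, AVG(gpa) FROM students WHERE gpa > 2.5 GROUP BY major

Result:
major | AVG(gpa)
------+---------
Art   | 2.76    
CS    | 3.28    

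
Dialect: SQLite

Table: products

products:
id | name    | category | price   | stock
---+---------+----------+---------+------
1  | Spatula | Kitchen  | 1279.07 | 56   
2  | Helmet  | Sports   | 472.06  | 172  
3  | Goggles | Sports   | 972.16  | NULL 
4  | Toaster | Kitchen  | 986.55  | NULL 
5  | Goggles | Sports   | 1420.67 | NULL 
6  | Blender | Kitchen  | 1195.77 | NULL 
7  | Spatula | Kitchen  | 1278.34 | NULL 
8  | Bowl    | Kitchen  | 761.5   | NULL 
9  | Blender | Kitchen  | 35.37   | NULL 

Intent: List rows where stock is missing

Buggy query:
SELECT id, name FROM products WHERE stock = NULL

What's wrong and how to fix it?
Bug: Comparing to NULL with '=' never matches; NULL = NULL is unknown, not true

Fix: Use IS NULL to test for NULL

Corrected query:
SELECT id, name FROM products WHERE stock IS NULL

Result:
id | name   
---+--------
3  | Goggles
4  | Toaster
5  | Goggles
6  | Blender
7  | Spatula
8  | Bowl   
9  | Blender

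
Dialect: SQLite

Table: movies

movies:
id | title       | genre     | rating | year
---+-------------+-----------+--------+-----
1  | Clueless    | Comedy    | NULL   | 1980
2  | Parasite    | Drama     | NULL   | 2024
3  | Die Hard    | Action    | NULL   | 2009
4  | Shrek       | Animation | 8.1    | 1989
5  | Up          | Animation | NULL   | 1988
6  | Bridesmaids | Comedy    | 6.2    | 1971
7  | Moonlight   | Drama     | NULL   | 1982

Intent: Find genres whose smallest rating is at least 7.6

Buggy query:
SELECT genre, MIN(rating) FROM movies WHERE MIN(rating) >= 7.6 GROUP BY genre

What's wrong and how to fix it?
Bug: Aggregates like MIN are computed per group after WHERE runs

Fix: Replace WHERE with HAVING after the GROUP BY

Corrected query:
SELECT genre, MIN(rating) FROM movies GROUP BY genre HAVING MIN(rating) >= 7.6

Result:
genre     | MIN(rating)
----------+------------
Animation | 8.1        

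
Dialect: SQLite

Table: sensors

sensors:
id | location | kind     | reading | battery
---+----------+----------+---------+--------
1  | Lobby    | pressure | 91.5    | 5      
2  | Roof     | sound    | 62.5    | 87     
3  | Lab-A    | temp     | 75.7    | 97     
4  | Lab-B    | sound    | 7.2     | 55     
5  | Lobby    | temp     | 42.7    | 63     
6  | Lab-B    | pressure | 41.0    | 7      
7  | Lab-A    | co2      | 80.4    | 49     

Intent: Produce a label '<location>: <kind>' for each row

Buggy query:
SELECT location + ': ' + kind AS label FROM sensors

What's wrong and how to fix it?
Bug: SQLite uses || for string concatenation; + coerces text to numbers (yielding 0)

Fix: Replace + with || to concatenate text

Corrected query:
SELECT location || ': ' || kind AS label FROM sensors

Result:
label          
---------------
Lobby: pressure
Roof: sound    
Lab-A: temp    
Lab-B: sound   
Lobby: temp    
Lab-B: pressure
Lab-A: co2     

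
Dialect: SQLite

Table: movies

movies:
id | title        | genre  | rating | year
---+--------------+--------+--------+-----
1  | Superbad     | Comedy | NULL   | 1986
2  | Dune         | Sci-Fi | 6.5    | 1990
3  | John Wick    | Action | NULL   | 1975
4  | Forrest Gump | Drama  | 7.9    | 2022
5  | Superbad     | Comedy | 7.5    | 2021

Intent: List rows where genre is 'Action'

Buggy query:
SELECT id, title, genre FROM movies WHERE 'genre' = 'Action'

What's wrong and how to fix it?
Bug: Single quotes denote string literals in SQL; the column name is being compared as a constant string

Fix: Reference the column as genre without single quotes

Corrected query:
SELECT id, title, genre FROM movies WHERE genre = 'Action'

Result:
id | title     | genre 
---+-----------+-------
3  | John Wick | Action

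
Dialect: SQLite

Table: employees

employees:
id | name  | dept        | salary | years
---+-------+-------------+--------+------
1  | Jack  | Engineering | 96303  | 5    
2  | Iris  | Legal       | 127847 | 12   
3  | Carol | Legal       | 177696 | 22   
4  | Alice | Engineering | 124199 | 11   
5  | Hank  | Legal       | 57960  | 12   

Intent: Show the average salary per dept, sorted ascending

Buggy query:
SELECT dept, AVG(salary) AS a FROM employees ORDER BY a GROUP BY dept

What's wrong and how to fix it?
Bug: GROUP BY must precede ORDER BY

Fix: Reorder: SELECT … FROM … GROUP BY … ORDER BY …

Corrected query:
SELECT dept, AVG(salary) AS a FROM employees GROUP BY dept ORDER BY a

Result:
dept        | a            
------------+--------------
Engineering | 110251       
Legal       | 121167.666667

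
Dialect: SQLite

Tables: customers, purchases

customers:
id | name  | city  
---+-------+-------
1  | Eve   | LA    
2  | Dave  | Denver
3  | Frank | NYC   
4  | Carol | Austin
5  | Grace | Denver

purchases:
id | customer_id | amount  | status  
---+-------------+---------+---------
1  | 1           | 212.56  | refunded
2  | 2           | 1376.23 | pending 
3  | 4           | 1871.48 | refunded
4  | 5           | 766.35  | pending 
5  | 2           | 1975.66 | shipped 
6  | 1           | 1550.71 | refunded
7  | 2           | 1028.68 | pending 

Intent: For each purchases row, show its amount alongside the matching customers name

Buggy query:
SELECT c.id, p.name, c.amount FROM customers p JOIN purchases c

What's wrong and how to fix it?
Bug: JOIN with no ON clause produces a cartesian product; every purchases row pairs with every customers row

Fix: Add ON c.customer_id = p.id to the JOIN

Corrected query:
SELECT c.id, p.name, c.amount FROM customers p JOIN purchases c ON c.customer_id = p.id

Result:
id | name  | amount 
---+-------+--------
1  | Eve   | 212.56 
2  | Dave  | 1376.23
3  | Carol | 1871.48
4  | Grace | 766.35 
5  | Dave  | 1975.66
6  | Eve   | 1550.71
7  | Dave  | 1028.68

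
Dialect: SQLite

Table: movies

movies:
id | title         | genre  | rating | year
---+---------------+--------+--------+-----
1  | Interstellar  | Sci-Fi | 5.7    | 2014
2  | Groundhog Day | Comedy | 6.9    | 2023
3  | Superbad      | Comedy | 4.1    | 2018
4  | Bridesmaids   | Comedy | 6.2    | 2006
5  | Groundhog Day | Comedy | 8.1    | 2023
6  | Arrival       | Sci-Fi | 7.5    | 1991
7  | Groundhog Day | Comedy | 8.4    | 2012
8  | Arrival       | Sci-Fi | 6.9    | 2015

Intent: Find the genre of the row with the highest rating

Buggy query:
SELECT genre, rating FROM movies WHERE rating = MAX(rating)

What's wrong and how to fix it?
Bug: MAX(rating) is an aggregate and cannot be used directly in WHERE

Fix: Use a subquery: WHERE rating = (SELECT MAX(rating) FROM movies)

Corrected query:
SELECT genre, rating FROM movies WHERE rating = (SELECT MAX(rating) FROM movies)

Result:
genre  | rating
-------+-------
Comedy | 8.4   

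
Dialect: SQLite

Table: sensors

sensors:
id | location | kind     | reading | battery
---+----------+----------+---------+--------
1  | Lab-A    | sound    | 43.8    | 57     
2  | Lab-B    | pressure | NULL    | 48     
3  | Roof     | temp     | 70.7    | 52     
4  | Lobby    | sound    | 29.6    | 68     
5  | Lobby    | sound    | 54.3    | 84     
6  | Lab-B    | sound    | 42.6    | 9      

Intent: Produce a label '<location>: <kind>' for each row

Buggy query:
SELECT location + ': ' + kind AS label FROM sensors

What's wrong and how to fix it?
Bug: SQLite uses || for string concatenation; + coerces text to numbers (yielding 0)

Fix: Replace + with || to concatenate text

Corrected query:
SELECT location || ': ' || kind AS label FROM sensors

Result:
label          
---------------
Lab-A: sound   
Lab-B: pressure
Roof: temp     
Lobby: sound   
Lobby: sound   
Lab-B: sound   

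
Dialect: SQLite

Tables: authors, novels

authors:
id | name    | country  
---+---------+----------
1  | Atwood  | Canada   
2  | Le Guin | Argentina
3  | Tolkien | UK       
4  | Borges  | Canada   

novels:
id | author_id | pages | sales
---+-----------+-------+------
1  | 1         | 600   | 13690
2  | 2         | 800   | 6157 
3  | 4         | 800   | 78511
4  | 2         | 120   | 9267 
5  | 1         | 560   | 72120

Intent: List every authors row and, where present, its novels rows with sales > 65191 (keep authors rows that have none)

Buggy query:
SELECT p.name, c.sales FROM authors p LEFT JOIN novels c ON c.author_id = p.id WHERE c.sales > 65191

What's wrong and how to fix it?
Bug: Filtering c.sales in WHERE discards the NULL rows produced by LEFT JOIN, turning it into an inner join

Fix: Move the right-table condition into the ON clause so unmatched parents are kept

Corrected query:
SELECT p.name, c.sales FROM authors p LEFT JOIN novels c ON c.author_id = p.id AND c.sales > 65191

Result:
name    | sales
--------+------
Atwood  | 72120
Le Guin | NULL 
Tolkien | NULL 
Borges  | 78511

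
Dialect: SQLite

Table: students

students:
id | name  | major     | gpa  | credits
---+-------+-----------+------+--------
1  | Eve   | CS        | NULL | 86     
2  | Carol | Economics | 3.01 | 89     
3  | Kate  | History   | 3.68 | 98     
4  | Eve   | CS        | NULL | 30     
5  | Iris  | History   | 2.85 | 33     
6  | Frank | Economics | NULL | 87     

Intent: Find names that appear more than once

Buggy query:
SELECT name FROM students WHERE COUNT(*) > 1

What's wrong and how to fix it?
Bug: COUNT(*) is an aggregate and cannot be used in WHERE

Fix: Group first, then use HAVING for the count condition

Corrected query:
SELECT name FROM students GROUP BY name HAVING COUNT(*) > 1

Result:
name
----
Eve 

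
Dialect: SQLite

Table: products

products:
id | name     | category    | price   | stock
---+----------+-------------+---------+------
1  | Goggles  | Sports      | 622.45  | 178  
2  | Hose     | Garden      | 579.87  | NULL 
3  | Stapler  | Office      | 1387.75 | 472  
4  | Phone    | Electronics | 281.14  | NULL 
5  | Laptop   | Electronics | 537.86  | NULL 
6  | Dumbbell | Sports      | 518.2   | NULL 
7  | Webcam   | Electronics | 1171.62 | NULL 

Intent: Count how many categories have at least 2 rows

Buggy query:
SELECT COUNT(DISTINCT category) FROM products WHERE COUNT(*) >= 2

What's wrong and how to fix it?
Bug: WHERE filters individual rows, not groups, so a group-level COUNT is invalid there

Fix: Group first with HAVING COUNT(*) >= 2, then COUNT the resulting groups

Corrected query:
SELECT COUNT(*) FROM (SELECT category FROM products GROUP BY category HAVING COUNT(*) >= 2)

Result:
COUNT(*)
--------
2       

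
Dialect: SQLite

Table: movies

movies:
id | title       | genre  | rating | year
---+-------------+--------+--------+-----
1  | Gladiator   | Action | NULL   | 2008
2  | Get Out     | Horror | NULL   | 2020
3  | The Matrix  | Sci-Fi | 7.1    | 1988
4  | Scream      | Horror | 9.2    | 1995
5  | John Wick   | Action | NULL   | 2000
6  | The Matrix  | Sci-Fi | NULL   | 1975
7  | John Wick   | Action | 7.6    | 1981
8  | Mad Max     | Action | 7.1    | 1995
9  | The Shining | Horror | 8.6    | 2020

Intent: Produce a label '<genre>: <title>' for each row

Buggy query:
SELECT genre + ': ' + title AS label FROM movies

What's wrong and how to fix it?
Bug: SQLite uses || for string concatenation; + coerces text to numbers (yielding 0)

Fix: Use the || operator for string concatenation

Corrected query:
SELECT genre || ': ' || title AS label FROM movies

Result:
label              
-------------------
Action: Gladiator  
Horror: Get Out    
Sci-Fi: The Matrix 
Horror: Scream     
Action: John Wick  
Sci-Fi: The Matrix 
Action: John Wick  
Action: Mad Max    
Horror: The Shining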